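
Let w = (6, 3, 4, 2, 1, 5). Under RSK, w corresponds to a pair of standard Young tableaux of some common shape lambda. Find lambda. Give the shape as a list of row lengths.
Row-insert each entry into an empty tableau.

After inserting 6: P = [[6]].
After inserting 3: P = [[3], [6]].
After inserting 4: P = [[3, 4], [6]].
After inserting 2: P = [[2, 4], [3], [6]].
After inserting 1: P = [[1, 4], [2], [3], [6]].
After inserting 5: P = [[1, 4, 5], [2], [3], [6]].

The final insertion tableau P = [[1, 4, 5], [2], [3], [6]] has shape [3, 1, 1, 1].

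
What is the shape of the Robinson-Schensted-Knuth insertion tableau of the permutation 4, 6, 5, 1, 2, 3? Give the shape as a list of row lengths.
[3, 2, 1]

Row-insert each entry into an empty tableau.

After inserting 4: P = [[4]].
After inserting 6: P = [[4, 6]].
After inserting 5: P = [[4, 5], [6]].
After inserting 1: P = [[1, 5], [4], [6]].
After inserting 2: P = [[1, 2], [4, 5], [6]].
After inserting 3: P = [[1, 2, 3], [4, 5], [6]].

The final insertion tableau P = [[1, 2, 3], [4, 5], [6]] has shape [3, 2, 1].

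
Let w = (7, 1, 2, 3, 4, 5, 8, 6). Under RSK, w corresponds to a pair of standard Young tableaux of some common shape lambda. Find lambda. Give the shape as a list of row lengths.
[6, 2]

Row-insert each entry into an empty tableau.

After inserting 7: P = [[7]].
After inserting 1: P = [[1], [7]].
After inserting 2: P = [[1, 2], [7]].
After inserting 3: P = [[1, 2, 3], [7]].
After inserting 4: P = [[1, 2, 3, 4], [7]].
After inserting 5: P = [[1, 2, 3, 4, 5], [7]].
After inserting 8: P = [[1, 2, 3, 4, 5, 8], [7]].
After inserting 6: P = [[1, 2, 3, 4, 5, 6], [7, 8]].

The final insertion tableau P = [[1, 2, 3, 4, 5, 6], [7, 8]] has shape [6, 2].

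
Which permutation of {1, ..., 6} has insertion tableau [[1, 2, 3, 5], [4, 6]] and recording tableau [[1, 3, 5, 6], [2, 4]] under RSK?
Reverse the RSK construction: for i from n down to 1, find the cell of Q containing i, remove the entry at that cell from P, and reverse-bump it up through P; the value ejected from row 1 is w(i).

Step i=6: Q has 6 at row 1, column 4; remove that cell from P, ejecting 5. So w(6) = 5. P is now [[1, 2, 3], [4, 6]].
Step i=5: Q has 5 at row 1, column 3; remove that cell from P, ejecting 3. So w(5) = 3. P is now [[1, 2], [4, 6]].
Step i=4: Q has 4 at row 2, column 2; remove 6 from row 2 of P and reverse-bump: 6 enters row 1 and ejects 2. So w(4) = 2. P is now [[1, 6], [4]].
Step i=3: Q has 3 at row 1, column 2; remove that cell from P, ejecting 6. So w(3) = 6. P is now [[1], [4]].
Step i=2: Q has 2 at row 2, column 1; remove 4 from row 2 of P and reverse-bump: 4 enters row 1 and ejects 1. So w(2) = 1. P is now [[4]].
Step i=1: Q has 1 at row 1, column 1; remove that cell from P, ejecting 4. So w(1) = 4. P is now [].

So w = 4 1 6 2 3 5.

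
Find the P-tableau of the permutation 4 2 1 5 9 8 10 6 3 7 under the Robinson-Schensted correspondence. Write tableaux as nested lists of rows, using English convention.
P = [[1, 3, 6, 7], [2, 5, 10], [4, 8], [9]]

Insert 4: appended to row 1. P = [[4]].
Insert 2: 2 bumps 4 from row 1; 4 starts row 2. P = [[2], [4]].
Insert 1: 1 bumps 2 from row 1; 2 bumps 4 from row 2; 4 starts row 3. P = [[1], [2], [4]].
Insert 5: appended to row 1. P = [[1, 5], [2], [4]].
Insert 9: appended to row 1. P = [[1, 5, 9], [2], [4]].
Insert 8: 8 bumps 9 from row 1; 9 appends to row 2. P = [[1, 5, 8], [2, 9], [4]].
Insert 10: appended to row 1. P = [[1, 5, 8, 10], [2, 9], [4]].
Insert 6: 6 bumps 8 from row 1; 8 bumps 9 from row 2; 9 appends to row 3. P = [[1, 5, 6, 10], [2, 8], [4, 9]].
Insert 3: 3 bumps 5 from row 1; 5 bumps 8 from row 2; 8 bumps 9 from row 3; 9 starts row 4. P = [[1, 3, 6, 10], [2, 5], [4, 8], [9]].
Insert 7: 7 bumps 10 from row 1; 10 appends to row 2. P = [[1, 3, 6, 7], [2, 5, 10], [4, 8], [9]].

So P = [[1, 3, 6, 7], [2, 5, 10], [4, 8], [9]].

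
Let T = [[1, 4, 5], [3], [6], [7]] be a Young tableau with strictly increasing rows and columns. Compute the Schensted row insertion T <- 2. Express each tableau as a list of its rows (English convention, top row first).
In row 1, 2 replaces 4 (the leftmost entry greater than 2); 4 is bumped to row 2. 4 is appended to row 2. The new tableau is [[1, 2, 5], [3, 4], [6], [7]].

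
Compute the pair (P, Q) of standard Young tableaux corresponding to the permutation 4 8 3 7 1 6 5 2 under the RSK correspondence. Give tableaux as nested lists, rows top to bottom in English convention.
Insert each entry of the permutation into P by Schensted row insertion, recording in Q the position of each new cell.

After inserting 4: P = [[4]].
After inserting 8: P = [[4, 8]].
After inserting 3: P = [[3, 8], [4]].
After inserting 7: P = [[3, 7], [4, 8]].
After inserting 1: P = [[1, 7], [3, 8], [4]].
After inserting 6: P = [[1, 6], [3, 7], [4, 8]].
After inserting 5: P = [[1, 5], [3, 6], [4, 7], [8]].
After inserting 2: P = [[1, 2], [3, 5], [4, 6], [7], [8]].

So P = [[1, 2], [3, 5], [4, 6], [7], [8]], Q = [[1, 2], [3, 4], [5, 6], [7], [8]].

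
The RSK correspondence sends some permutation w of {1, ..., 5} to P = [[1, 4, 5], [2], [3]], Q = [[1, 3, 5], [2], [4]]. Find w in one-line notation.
Reverse the RSK construction: for i from n down to 1, find the cell of Q containing i, remove the entry at that cell from P, and reverse-bump it up through P; the value ejected from row 1 is w(i).

Step i=5: Q has 5 at row 1, column 3; remove that cell from P, ejecting 5. So w(5) = 5. P is now [[1, 4], [2], [3]].
Step i=4: Q has 4 at row 3, column 1; remove 3 from row 3 of P and reverse-bump: 3 enters row 2 and ejects 2; 2 enters row 1 and ejects 1. So w(4) = 1. P is now [[2, 4], [3]].
Step i=3: Q has 3 at row 1, column 2; remove that cell from P, ejecting 4. So w(3) = 4. P is now [[2], [3]].
Step i=2: Q has 2 at row 2, column 1; remove 3 from row 2 of P and reverse-bump: 3 enters row 1 and ejects 2. So w(2) = 2. P is now [[3]].
Step i=1: Q has 1 at row 1, column 1; remove that cell from P, ejecting 3. So w(1) = 3. P is now [].

So w = 3 2 4 1 5.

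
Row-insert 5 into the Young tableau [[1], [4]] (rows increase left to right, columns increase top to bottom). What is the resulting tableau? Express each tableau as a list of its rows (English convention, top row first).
5 is larger than every entry of row 1, so it is appended to row 1. The new tableau is [[1, 5], [4]].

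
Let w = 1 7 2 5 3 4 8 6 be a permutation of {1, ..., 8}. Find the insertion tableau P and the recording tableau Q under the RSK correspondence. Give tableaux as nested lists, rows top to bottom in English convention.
Insert each entry of the permutation into P by Schensted row insertion, recording in Q the position of each new cell.

After inserting 1: P = [[1]].
After inserting 7: P = [[1, 7]].
After inserting 2: P = [[1, 2], [7]].
After inserting 5: P = [[1, 2, 5], [7]].
After inserting 3: P = [[1, 2, 3], [5], [7]].
After inserting 4: P = [[1, 2, 3, 4], [5], [7]].
After inserting 8: P = [[1, 2, 3, 4, 8], [5], [7]].
After inserting 6: P = [[1, 2, 3, 4, 6], [5, 8], [7]].

So P = [[1, 2, 3, 4, 6], [5, 8], [7]], Q = [[1, 2, 4, 6, 7], [3, 8], [5]].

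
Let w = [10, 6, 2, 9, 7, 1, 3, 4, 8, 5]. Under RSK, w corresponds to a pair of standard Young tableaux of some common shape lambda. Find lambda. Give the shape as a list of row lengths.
Row-insert each entry into an empty tableau.

After inserting 10: P = [[10]].
After inserting 6: P = [[6], [10]].
After inserting 2: P = [[2], [6], [10]].
After inserting 9: P = [[2, 9], [6], [10]].
After inserting 7: P = [[2, 7], [6, 9], [10]].
After inserting 1: P = [[1, 7], [2, 9], [6], [10]].
After inserting 3: P = [[1, 3], [2, 7], [6, 9], [10]].
After inserting 4: P = [[1, 3, 4], [2, 7], [6, 9], [10]].
After inserting 8: P = [[1, 3, 4, 8], [2, 7], [6, 9], [10]].
After inserting 5: P = [[1, 3, 4, 5], [2, 7, 8], [6, 9], [10]].

The final insertion tableau P = [[1, 3, 4, 5], [2, 7, 8], [6, 9], [10]] has shape [4, 3, 2, 1].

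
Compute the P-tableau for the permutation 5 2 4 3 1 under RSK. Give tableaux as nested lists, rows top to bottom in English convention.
P = [[1, 3], [2], [4], [5]]

Insert 5: appended to row 1. P = [[5]].
Insert 2: 2 bumps 5 from row 1; 5 starts row 2. P = [[2], [5]].
Insert 4: appended to row 1. P = [[2, 4], [5]].
Insert 3: 3 bumps 4 from row 1; 4 bumps 5 from row 2; 5 starts row 3. P = [[2, 3], [4], [5]].
Insert 1: 1 bumps 2 from row 1; 2 bumps 4 from row 2; 4 bumps 5 from row 3; 5 starts row 4. P = [[1, 3], [2], [4], [5]].

So P = [[1, 3], [2], [4], [5]].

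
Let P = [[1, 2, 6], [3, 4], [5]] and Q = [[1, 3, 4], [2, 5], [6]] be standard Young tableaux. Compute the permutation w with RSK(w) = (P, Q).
3 1 5 6 4 2

Reverse the RSK construction: for i from n down to 1, find the cell of Q containing i, remove the entry at that cell from P, and reverse-bump it up through P; the value ejected from row 1 is w(i).

Step i=6: Q has 6 at row 3, column 1; remove 5 from row 3 of P and reverse-bump: 5 enters row 2 and ejects 4; 4 enters row 1 and ejects 2. So w(6) = 2. P is now [[1, 4, 6], [3, 5]].
Step i=5: Q has 5 at row 2, column 2; remove 5 from row 2 of P and reverse-bump: 5 enters row 1 and ejects 4. So w(5) = 4. P is now [[1, 5, 6], [3]].
Step i=4: Q has 4 at row 1, column 3; remove that cell from P, ejecting 6. So w(4) = 6. P is now [[1, 5], [3]].
Step i=3: Q has 3 at row 1, column 2; remove that cell from P, ejecting 5. So w(3) = 5. P is now [[1], [3]].
Step i=2: Q has 2 at row 2, column 1; remove 3 from row 2 of P and reverse-bump: 3 enters row 1 and ejects 1. So w(2) = 1. P is now [[3]].
Step i=1: Q has 1 at row 1, column 1; remove that cell from P, ejecting 3. So w(1) = 3. P is now [].

So w = 3 1 5 6 4 2.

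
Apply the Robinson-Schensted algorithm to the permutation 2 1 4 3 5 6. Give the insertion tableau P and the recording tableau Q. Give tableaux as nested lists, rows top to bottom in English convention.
Insert each entry of the permutation into P by Schensted row insertion, recording in Q the position of each new cell.

After inserting 2: P = [[2]].
After inserting 1: P = [[1], [2]].
After inserting 4: P = [[1, 4], [2]].
After inserting 3: P = [[1, 3], [2, 4]].
After inserting 5: P = [[1, 3, 5], [2, 4]].
After inserting 6: P = [[1, 3, 5, 6], [2, 4]].

So P = [[1, 3, 5, 6], [2, 4]], Q = [[1, 3, 5, 6], [2, 4]].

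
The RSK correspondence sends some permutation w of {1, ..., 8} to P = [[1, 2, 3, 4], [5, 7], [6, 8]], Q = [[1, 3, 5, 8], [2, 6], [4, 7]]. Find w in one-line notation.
Reverse the RSK construction: for i from n down to 1, find the cell of Q containing i, remove the entry at that cell from P, and reverse-bump it up through P; the value ejected from row 1 is w(i).

Step i=8: Q has 8 at row 1, column 4; remove that cell from P, ejecting 4. So w(8) = 4. P is now [[1, 2, 3], [5, 7], [6, 8]].
Step i=7: Q has 7 at row 3, column 2; remove 8 from row 3 of P and reverse-bump: 8 enters row 2 and ejects 7; 7 enters row 1 and ejects 3. So w(7) = 3. P is now [[1, 2, 7], [5, 8], [6]].
Step i=6: Q has 6 at row 2, column 2; remove 8 from row 2 of P and reverse-bump: 8 enters row 1 and ejects 7. So w(6) = 7. P is now [[1, 2, 8], [5], [6]].
Step i=5: Q has 5 at row 1, column 3; remove that cell from P, ejecting 8. So w(5) = 8. P is now [[1, 2], [5], [6]].
Step i=4: Q has 4 at row 3, column 1; remove 6 from row 3 of P and reverse-bump: 6 enters row 2 and ejects 5; 5 enters row 1 and ejects 2. So w(4) = 2. P is now [[1, 5], [6]].
Step i=3: Q has 3 at row 1, column 2; remove that cell from P, ejecting 5. So w(3) = 5. P is now [[1], [6]].
Step i=2: Q has 2 at row 2, column 1; remove 6 from row 2 of P and reverse-bump: 6 enters row 1 and ejects 1. So w(2) = 1. P is now [[6]].
Step i=1: Q has 1 at row 1, column 1; remove that cell from P, ejecting 6. So w(1) = 6. P is now [].

So w = 6 1 5 2 8 7 3 4.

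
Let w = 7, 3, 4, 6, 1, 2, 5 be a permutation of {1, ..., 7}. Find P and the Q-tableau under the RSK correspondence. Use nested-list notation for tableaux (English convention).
P = [[1, 2, 5], [3, 4, 6], [7]], Q = [[1, 3, 4], [2, 6, 7], [5]]

Insert each entry of the permutation into P by Schensted row insertion, recording in Q the position of each new cell.

Insert 7: appended to row 1. P = [[7]], Q = [[1]].
Insert 3: 3 bumps 7 from row 1; 7 starts row 2. P = [[3], [7]], Q = [[1], [2]].
Insert 4: appended to row 1. P = [[3, 4], [7]], Q = [[1, 3], [2]].
Insert 6: appended to row 1. P = [[3, 4, 6], [7]], Q = [[1, 3, 4], [2]].
Insert 1: 1 bumps 3 from row 1; 3 bumps 7 from row 2; 7 starts row 3. P = [[1, 4, 6], [3], [7]], Q = [[1, 3, 4], [2], [5]].
Insert 2: 2 bumps 4 from row 1; 4 appends to row 2. P = [[1, 2, 6], [3, 4], [7]], Q = [[1, 3, 4], [2, 6], [5]].
Insert 5: 5 bumps 6 from row 1; 6 appends to row 2. P = [[1, 2, 5], [3, 4, 6], [7]], Q = [[1, 3, 4], [2, 6, 7], [5]].

So P = [[1, 2, 5], [3, 4, 6], [7]], Q = [[1, 3, 4], [2, 6, 7], [5]].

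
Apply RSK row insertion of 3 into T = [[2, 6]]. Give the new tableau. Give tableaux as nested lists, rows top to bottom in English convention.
[[2, 3], [6]]

In row 1, 3 replaces 6 (the leftmost entry greater than 3); 6 is bumped to row 2. 6 starts a new row 2. The new tableau is [[2, 3], [6]].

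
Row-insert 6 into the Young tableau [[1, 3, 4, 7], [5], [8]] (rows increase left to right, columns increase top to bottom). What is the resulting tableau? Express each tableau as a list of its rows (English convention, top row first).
[[1, 3, 4, 6], [5, 7], [8]]

In row 1, 6 replaces 7 (the leftmost entry greater than 6); 7 is bumped to row 2. 7 is appended to row 2. The new tableau is [[1, 3, 4, 6], [5, 7], [8]].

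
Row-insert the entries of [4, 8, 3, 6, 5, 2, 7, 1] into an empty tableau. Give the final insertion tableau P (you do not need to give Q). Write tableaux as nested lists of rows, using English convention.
P = [[1, 5, 7], [2, 6], [3], [4], [8]]

Insert 4: appended to row 1. P = [[4]].
Insert 8: appended to row 1. P = [[4, 8]].
Insert 3: 3 bumps 4 from row 1; 4 starts row 2. P = [[3, 8], [4]].
Insert 6: 6 bumps 8 from row 1; 8 appends to row 2. P = [[3, 6], [4, 8]].
Insert 5: 5 bumps 6 from row 1; 6 bumps 8 from row 2; 8 starts row 3. P = [[3, 5], [4, 6], [8]].
Insert 2: 2 bumps 3 from row 1; 3 bumps 4 from row 2; 4 bumps 8 from row 3; 8 starts row 4. P = [[2, 5], [3, 6], [4], [8]].
Insert 7: appended to row 1. P = [[2, 5, 7], [3, 6], [4], [8]].
Insert 1: 1 bumps 2 from row 1; 2 bumps 3 from row 2; 3 bumps 4 from row 3; 4 bumps 8 from row 4; 8 starts row 5. P = [[1, 5, 7], [2, 6], [3], [4], [8]].

So P = [[1, 5, 7], [2, 6], [3], [4], [8]].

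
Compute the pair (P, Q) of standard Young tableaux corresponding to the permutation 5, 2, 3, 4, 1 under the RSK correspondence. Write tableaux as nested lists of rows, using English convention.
P = [[1, 3, 4], [2], [5]], Q = [[1, 3, 4], [2], [5]]

Insert each entry of the permutation into P by Schensted row insertion, recording in Q the position of each new cell.

After inserting 5: P = [[5]].
After inserting 2: P = [[2], [5]].
After inserting 3: P = [[2, 3], [5]].
After inserting 4: P = [[2, 3, 4], [5]].
After inserting 1: P = [[1, 3, 4], [2], [5]].

So P = [[1, 3, 4], [2], [5]], Q = [[1, 3, 4], [2], [5]].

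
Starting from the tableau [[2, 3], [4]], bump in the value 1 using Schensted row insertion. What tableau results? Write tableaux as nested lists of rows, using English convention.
In row 1, 1 replaces 2 (the leftmost entry greater than 1); 2 is bumped to row 2. In row 2, 2 replaces 4 (the leftmost entry greater than 2); 4 is bumped to row 3. 4 starts a new row 3. The new tableau is [[1, 3], [2], [4]].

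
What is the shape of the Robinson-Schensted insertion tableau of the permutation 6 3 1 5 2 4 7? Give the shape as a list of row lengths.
Row-insert each entry into an empty tableau.

After inserting 6: P = [[6]].
After inserting 3: P = [[3], [6]].
After inserting 1: P = [[1], [3], [6]].
After inserting 5: P = [[1, 5], [3], [6]].
After inserting 2: P = [[1, 2], [3, 5], [6]].
After inserting 4: P = [[1, 2, 4], [3, 5], [6]].
After inserting 7: P = [[1, 2, 4, 7], [3, 5], [6]].

The final insertion tableau P = [[1, 2, 4, 7], [3, 5], [6]] has shape [4, 2, 1].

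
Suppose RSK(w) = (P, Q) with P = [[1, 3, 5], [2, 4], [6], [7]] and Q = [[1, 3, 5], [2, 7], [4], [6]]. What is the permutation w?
Reverse the RSK construction: for i from n down to 1, find the cell of Q containing i, remove the entry at that cell from P, and reverse-bump it up through P; the value ejected from row 1 is w(i).

Step i=7: Q has 7 at row 2, column 2; remove 4 from row 2 of P and reverse-bump: 4 enters row 1 and ejects 3. So w(7) = 3. P is now [[1, 4, 5], [2], [6], [7]].
Step i=6: Q has 6 at row 4, column 1; remove 7 from row 4 of P and reverse-bump: 7 enters row 3 and ejects 6; 6 enters row 2 and ejects 2; 2 enters row 1 and ejects 1. So w(6) = 1. P is now [[2, 4, 5], [6], [7]].
Step i=5: Q has 5 at row 1, column 3; remove that cell from P, ejecting 5. So w(5) = 5. P is now [[2, 4], [6], [7]].
Step i=4: Q has 4 at row 3, column 1; remove 7 from row 3 of P and reverse-bump: 7 enters row 2 and ejects 6; 6 enters row 1 and ejects 4. So w(4) = 4. P is now [[2, 6], [7]].
Step i=3: Q has 3 at row 1, column 2; remove that cell from P, ejecting 6. So w(3) = 6. P is now [[2], [7]].
Step i=2: Q has 2 at row 2, column 1; remove 7 from row 2 of P and reverse-bump: 7 enters row 1 and ejects 2. So w(2) = 2. P is now [[7]].
Step i=1: Q has 1 at row 1, column 1; remove that cell from P, ejecting 7. So w(1) = 7. P is now [].

So w = 7 2 6 4 5 1 3.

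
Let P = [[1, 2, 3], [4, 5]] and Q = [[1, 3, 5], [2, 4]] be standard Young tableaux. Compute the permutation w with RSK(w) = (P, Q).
Reverse the RSK construction: for i from n down to 1, find the cell of Q containing i, remove the entry at that cell from P, and reverse-bump it up through P; the value ejected from row 1 is w(i).

Step i=5: Q has 5 at row 1, column 3; remove that cell from P, ejecting 3. So w(5) = 3. P is now [[1, 2], [4, 5]].
Step i=4: Q has 4 at row 2, column 2; remove 5 from row 2 of P and reverse-bump: 5 enters row 1 and ejects 2. So w(4) = 2. P is now [[1, 5], [4]].
Step i=3: Q has 3 at row 1, column 2; remove that cell from P, ejecting 5. So w(3) = 5. P is now [[1], [4]].
Step i=2: Q has 2 at row 2, column 1; remove 4 from row 2 of P and reverse-bump: 4 enters row 1 and ejects 1. So w(2) = 1. P is now [[4]].
Step i=1: Q has 1 at row 1, column 1; remove that cell from P, ejecting 4. So w(1) = 4. P is now [].

So w = 4 1 5 2 3.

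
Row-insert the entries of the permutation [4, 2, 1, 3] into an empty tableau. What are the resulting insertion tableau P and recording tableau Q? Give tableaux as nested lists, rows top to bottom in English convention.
P = [[1, 3], [2], [4]], Q = [[1, 4], [2], [3]]

Insert each entry of the permutation into P by Schensted row insertion, recording in Q the position of each new cell.

Insert 4: appended to row 1. P = [[4]].
Insert 2: 2 bumps 4 from row 1; 4 starts row 2. P = [[2], [4]].
Insert 1: 1 bumps 2 from row 1; 2 bumps 4 from row 2; 4 starts row 3. P = [[1], [2], [4]].
Insert 3: appended to row 1. P = [[1, 3], [2], [4]].

So P = [[1, 3], [2], [4]], Q = [[1, 4], [2], [3]].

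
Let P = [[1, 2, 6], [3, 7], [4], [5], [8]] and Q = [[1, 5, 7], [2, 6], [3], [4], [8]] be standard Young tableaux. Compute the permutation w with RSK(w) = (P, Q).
Reverse the RSK construction: for i from n down to 1, find the cell of Q containing i, remove the entry at that cell from P, and reverse-bump it up through P; the value ejected from row 1 is w(i).

Step i=8: Q has 8 at row 5, column 1; remove 8 from row 5 of P and reverse-bump: 8 enters row 4 and ejects 5; 5 enters row 3 and ejects 4; 4 enters row 2 and ejects 3; 3 enters row 1 and ejects 2. So w(8) = 2. P is now [[1, 3, 6], [4, 7], [5], [8]].
Step i=7: Q has 7 at row 1, column 3; remove that cell from P, ejecting 6. So w(7) = 6. P is now [[1, 3], [4, 7], [5], [8]].
Step i=6: Q has 6 at row 2, column 2; remove 7 from row 2 of P and reverse-bump: 7 enters row 1 and ejects 3. So w(6) = 3. P is now [[1, 7], [4], [5], [8]].
Step i=5: Q has 5 at row 1, column 2; remove that cell from P, ejecting 7. So w(5) = 7. P is now [[1], [4], [5], [8]].
Step i=4: Q has 4 at row 4, column 1; remove 8 from row 4 of P and reverse-bump: 8 enters row 3 and ejects 5; 5 enters row 2 and ejects 4; 4 enters row 1 and ejects 1. So w(4) = 1. P is now [[4], [5], [8]].
Step i=3: Q has 3 at row 3, column 1; remove 8 from row 3 of P and reverse-bump: 8 enters row 2 and ejects 5; 5 enters row 1 and ejects 4. So w(3) = 4. P is now [[5], [8]].
Step i=2: Q has 2 at row 2, column 1; remove 8 from row 2 of P and reverse-bump: 8 enters row 1 and ejects 5. So w(2) = 5. P is now [[8]].
Step i=1: Q has 1 at row 1, column 1; remove that cell from P, ejecting 8. So w(1) = 8. P is now [].

So w = 8 5 4 1 7 3 6 2.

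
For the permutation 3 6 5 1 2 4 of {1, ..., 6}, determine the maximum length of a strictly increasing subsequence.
3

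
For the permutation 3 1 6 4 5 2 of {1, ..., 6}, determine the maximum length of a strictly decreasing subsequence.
3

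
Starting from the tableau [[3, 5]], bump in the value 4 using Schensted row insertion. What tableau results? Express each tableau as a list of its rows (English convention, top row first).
[[3, 4], [5]]

In row 1, 4 replaces 5 (the leftmost entry greater than 4); 5 is bumped to row 2. 5 starts a new row 2. The new tableau is [[3, 4], [5]].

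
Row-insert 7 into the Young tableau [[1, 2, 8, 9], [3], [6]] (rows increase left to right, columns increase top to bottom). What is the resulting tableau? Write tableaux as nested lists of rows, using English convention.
In row 1, 7 replaces 8 (the leftmost entry greater than 7); 8 is bumped to row 2. 8 is appended to row 2. The new tableau is [[1, 2, 7, 9], [3, 8], [6]].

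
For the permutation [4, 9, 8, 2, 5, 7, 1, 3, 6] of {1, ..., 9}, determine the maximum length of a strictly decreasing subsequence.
4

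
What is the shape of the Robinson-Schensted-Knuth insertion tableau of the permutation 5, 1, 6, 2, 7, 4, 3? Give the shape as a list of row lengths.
[3, 3, 1]

Row-insert each entry into an empty tableau.

After inserting 5: P = [[5]].
After inserting 1: P = [[1], [5]].
After inserting 6: P = [[1, 6], [5]].
After inserting 2: P = [[1, 2], [5, 6]].
After inserting 7: P = [[1, 2, 7], [5, 6]].
After inserting 4: P = [[1, 2, 4], [5, 6, 7]].
After inserting 3: P = [[1, 2, 3], [4, 6, 7], [5]].

The final insertion tableau P = [[1, 2, 3], [4, 6, 7], [5]] has shape [3, 3, 1].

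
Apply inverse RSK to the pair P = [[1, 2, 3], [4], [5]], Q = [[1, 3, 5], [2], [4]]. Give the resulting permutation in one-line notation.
Reverse the RSK construction: for i from n down to 1, find the cell of Q containing i, remove the entry at that cell from P, and reverse-bump it up through P; the value ejected from row 1 is w(i).

Step i=5: Q has 5 at row 1, column 3; remove that cell from P, ejecting 3. So w(5) = 3. P is now [[1, 2], [4], [5]].
Step i=4: Q has 4 at row 3, column 1; remove 5 from row 3 of P and reverse-bump: 5 enters row 2 and ejects 4; 4 enters row 1 and ejects 2. So w(4) = 2. P is now [[1, 4], [5]].
Step i=3: Q has 3 at row 1, column 2; remove that cell from P, ejecting 4. So w(3) = 4. P is now [[1], [5]].
Step i=2: Q has 2 at row 2, column 1; remove 5 from row 2 of P and reverse-bump: 5 enters row 1 and ejects 1. So w(2) = 1. P is now [[5]].
Step i=1: Q has 1 at row 1, column 1; remove that cell from P, ejecting 5. So w(1) = 5. P is now [].

So w = 5 1 4 2 3.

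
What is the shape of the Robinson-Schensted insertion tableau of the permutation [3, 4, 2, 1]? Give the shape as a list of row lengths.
Row-insert each entry into an empty tableau.

After inserting 3: P = [[3]].
After inserting 4: P = [[3, 4]].
After inserting 2: P = [[2, 4], [3]].
After inserting 1: P = [[1, 4], [2], [3]].

The final insertion tableau P = [[1, 4], [2], [3]] has shape [2, 1, 1].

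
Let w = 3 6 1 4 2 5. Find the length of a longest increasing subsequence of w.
3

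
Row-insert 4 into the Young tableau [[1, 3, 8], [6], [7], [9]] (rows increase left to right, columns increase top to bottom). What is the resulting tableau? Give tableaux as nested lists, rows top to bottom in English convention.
[[1, 3, 4], [6, 8], [7], [9]]

In row 1, 4 replaces 8 (the leftmost entry greater than 4); 8 is bumped to row 2. 8 is appended to row 2. The new tableau is [[1, 3, 4], [6, 8], [7], [9]].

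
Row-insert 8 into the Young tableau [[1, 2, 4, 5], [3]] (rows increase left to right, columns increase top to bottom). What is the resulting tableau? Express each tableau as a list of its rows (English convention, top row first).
8 is larger than every entry of row 1, so it is appended to row 1. The new tableau is [[1, 2, 4, 5, 8], [3]].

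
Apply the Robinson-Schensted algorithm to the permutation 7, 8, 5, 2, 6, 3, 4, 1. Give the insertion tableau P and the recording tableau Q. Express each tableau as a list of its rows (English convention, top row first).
Insert each entry of the permutation into P by Schensted row insertion, recording in Q the position of each new cell.

Insert 7: appended to row 1. P = [[7]].
Insert 8: appended to row 1. P = [[7, 8]].
Insert 5: 5 bumps 7 from row 1; 7 starts row 2. P = [[5, 8], [7]].
Insert 2: 2 bumps 5 from row 1; 5 bumps 7 from row 2; 7 starts row 3. P = [[2, 8], [5], [7]].
Insert 6: 6 bumps 8 from row 1; 8 appends to row 2. P = [[2, 6], [5, 8], [7]].
Insert 3: 3 bumps 6 from row 1; 6 bumps 8 from row 2; 8 appends to row 3. P = [[2, 3], [5, 6], [7, 8]].
Insert 4: appended to row 1. P = [[2, 3, 4], [5, 6], [7, 8]].
Insert 1: 1 bumps 2 from row 1; 2 bumps 5 from row 2; 5 bumps 7 from row 3; 7 starts row 4. P = [[1, 3, 4], [2, 6], [5, 8], [7]].

So P = [[1, 3, 4], [2, 6], [5, 8], [7]], Q = [[1, 2, 7], [3, 5], [4, 6], [8]].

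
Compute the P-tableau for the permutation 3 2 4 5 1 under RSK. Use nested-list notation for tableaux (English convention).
Insert 3: appended to row 1. P = [[3]].
Insert 2: 2 bumps 3 from row 1; 3 starts row 2. P = [[2], [3]].
Insert 4: appended to row 1. P = [[2, 4], [3]].
Insert 5: appended to row 1. P = [[2, 4, 5], [3]].
Insert 1: 1 bumps 2 from row 1; 2 bumps 3 from row 2; 3 starts row 3. P = [[1, 4, 5], [2], [3]].

So P = [[1, 4, 5], [2], [3]].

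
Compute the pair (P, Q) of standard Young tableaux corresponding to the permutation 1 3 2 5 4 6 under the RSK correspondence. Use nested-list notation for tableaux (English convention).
Insert each entry of the permutation into P by Schensted row insertion, recording in Q the position of each new cell.

Insert 1: appended to row 1. P = [[1]].
Insert 3: appended to row 1. P = [[1, 3]].
Insert 2: 2 bumps 3 from row 1; 3 starts row 2. P = [[1, 2], [3]].
Insert 5: appended to row 1. P = [[1, 2, 5], [3]].
Insert 4: 4 bumps 5 from row 1; 5 appends to row 2. P = [[1, 2, 4], [3, 5]].
Insert 6: appended to row 1. P = [[1, 2, 4, 6], [3, 5]].

So P = [[1, 2, 4, 6], [3, 5]], Q = [[1, 2, 4, 6], [3, 5]].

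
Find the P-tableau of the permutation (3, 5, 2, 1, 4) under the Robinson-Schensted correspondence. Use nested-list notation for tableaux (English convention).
Insert 3: appended to row 1. P = [[3]].
Insert 5: appended to row 1. P = [[3, 5]].
Insert 2: 2 bumps 3 from row 1; 3 starts row 2. P = [[2, 5], [3]].
Insert 1: 1 bumps 2 from row 1; 2 bumps 3 from row 2; 3 starts row 3. P = [[1, 5], [2], [3]].
Insert 4: 4 bumps 5 from row 1; 5 appends to row 2. P = [[1, 4], [2, 5], [3]].

So P = [[1, 4], [2, 5], [3]].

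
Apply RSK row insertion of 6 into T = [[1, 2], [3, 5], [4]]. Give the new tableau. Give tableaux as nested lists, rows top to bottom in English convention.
[[1, 2, 6], [3, 5], [4]]

6 is larger than every entry of row 1, so it is appended to row 1. The new tableau is [[1, 2, 6], [3, 5], [4]].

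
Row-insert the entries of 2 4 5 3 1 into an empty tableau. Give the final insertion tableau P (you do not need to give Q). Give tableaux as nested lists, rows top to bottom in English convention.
P = [[1, 3, 5], [2], [4]]

Insert 2: appended to row 1. P = [[2]].
Insert 4: appended to row 1. P = [[2, 4]].
Insert 5: appended to row 1. P = [[2, 4, 5]].
Insert 3: 3 bumps 4 from row 1; 4 starts row 2. P = [[2, 3, 5], [4]].
Insert 1: 1 bumps 2 from row 1; 2 bumps 4 from row 2; 4 starts row 3. P = [[1, 3, 5], [2], [4]].

So P = [[1, 3, 5], [2], [4]].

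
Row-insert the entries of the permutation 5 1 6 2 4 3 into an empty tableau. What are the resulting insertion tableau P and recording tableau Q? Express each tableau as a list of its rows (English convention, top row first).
Insert each entry of the permutation into P by Schensted row insertion, recording in Q the position of each new cell.

Insert 5: appended to row 1. P = [[5]].
Insert 1: 1 bumps 5 from row 1; 5 starts row 2. P = [[1], [5]].
Insert 6: appended to row 1. P = [[1, 6], [5]].
Insert 2: 2 bumps 6 from row 1; 6 appends to row 2. P = [[1, 2], [5, 6]].
Insert 4: appended to row 1. P = [[1, 2, 4], [5, 6]].
Insert 3: 3 bumps 4 from row 1; 4 bumps 5 from row 2; 5 starts row 3. P = [[1, 2, 3], [4, 6], [5]].

So P = [[1, 2, 3], [4, 6], [5]], Q = [[1, 3, 5], [2, 4], [6]].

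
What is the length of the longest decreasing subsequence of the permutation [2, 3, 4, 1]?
2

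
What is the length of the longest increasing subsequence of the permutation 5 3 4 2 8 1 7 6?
3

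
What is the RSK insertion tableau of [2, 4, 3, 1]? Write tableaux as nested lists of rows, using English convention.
P = [[1, 3], [2], [4]]

Insert 2: appended to row 1. P = [[2]].
Insert 4: appended to row 1. P = [[2, 4]].
Insert 3: 3 bumps 4 from row 1; 4 starts row 2. P = [[2, 3], [4]].
Insert 1: 1 bumps 2 from row 1; 2 bumps 4 from row 2; 4 starts row 3. P = [[1, 3], [2], [4]].

So P = [[1, 3], [2], [4]].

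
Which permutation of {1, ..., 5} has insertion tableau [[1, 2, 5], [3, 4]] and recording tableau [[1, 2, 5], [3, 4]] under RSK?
Reverse the RSK construction: for i from n down to 1, find the cell of Q containing i, remove the entry at that cell from P, and reverse-bump it up through P; the value ejected from row 1 is w(i).

Step i=5: Q has 5 at row 1, column 3; remove that cell from P, ejecting 5. So w(5) = 5. P is now [[1, 2], [3, 4]].
Step i=4: Q has 4 at row 2, column 2; remove 4 from row 2 of P and reverse-bump: 4 enters row 1 and ejects 2. So w(4) = 2. P is now [[1, 4], [3]].
Step i=3: Q has 3 at row 2, column 1; remove 3 from row 2 of P and reverse-bump: 3 enters row 1 and ejects 1. So w(3) = 1. P is now [[3, 4]].
Step i=2: Q has 2 at row 1, column 2; remove that cell from P, ejecting 4. So w(2) = 4. P is now [[3]].
Step i=1: Q has 1 at row 1, column 1; remove that cell from P, ejecting 3. So w(1) = 3. P is now [].

So w = 3 4 1 2 5.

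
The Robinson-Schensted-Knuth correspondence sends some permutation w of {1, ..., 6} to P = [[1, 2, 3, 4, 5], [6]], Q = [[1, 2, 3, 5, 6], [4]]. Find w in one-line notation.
1 2 6 3 4 5

Reverse the RSK construction: for i from n down to 1, find the cell of Q containing i, remove the entry at that cell from P, and reverse-bump it up through P; the value ejected from row 1 is w(i).

Step i=6: Q has 6 at row 1, column 5; remove that cell from P, ejecting 5. So w(6) = 5. P is now [[1, 2, 3, 4], [6]].
Step i=5: Q has 5 at row 1, column 4; remove that cell from P, ejecting 4. So w(5) = 4. P is now [[1, 2, 3], [6]].
Step i=4: Q has 4 at row 2, column 1; remove 6 from row 2 of P and reverse-bump: 6 enters row 1 and ejects 3. So w(4) = 3. P is now [[1, 2, 6]].
Step i=3: Q has 3 at row 1, column 3; remove that cell from P, ejecting 6. So w(3) = 6. P is now [[1, 2]].
Step i=2: Q has 2 at row 1, column 2; remove that cell from P, ejecting 2. So w(2) = 2. P is now [[1]].
Step i=1: Q has 1 at row 1, column 1; remove that cell from P, ejecting 1. So w(1) = 1. P is now [].

So w = 1 2 6 3 4 5.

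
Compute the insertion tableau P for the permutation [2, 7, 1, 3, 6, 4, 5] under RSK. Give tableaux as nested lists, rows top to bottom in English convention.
Insert 2: appended to row 1. P = [[2]].
Insert 7: appended to row 1. P = [[2, 7]].
Insert 1: 1 bumps 2 from row 1; 2 starts row 2. P = [[1, 7], [2]].
Insert 3: 3 bumps 7 from row 1; 7 appends to row 2. P = [[1, 3], [2, 7]].
Insert 6: appended to row 1. P = [[1, 3, 6], [2, 7]].
Insert 4: 4 bumps 6 from row 1; 6 bumps 7 from row 2; 7 starts row 3. P = [[1, 3, 4], [2, 6], [7]].
Insert 5: appended to row 1. P = [[1, 3, 4, 5], [2, 6], [7]].

So P = [[1, 3, 4, 5], [2, 6], [7]].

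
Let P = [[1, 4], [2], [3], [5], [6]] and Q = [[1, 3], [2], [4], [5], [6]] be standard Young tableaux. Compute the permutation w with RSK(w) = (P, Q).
6 3 5 4 2 1

Reverse the RSK construction: for i from n down to 1, find the cell of Q containing i, remove the entry at that cell from P, and reverse-bump it up through P; the value ejected from row 1 is w(i).

Step i=6: Q has 6 at row 5, column 1; remove 6 from row 5 of P and reverse-bump: 6 enters row 4 and ejects 5; 5 enters row 3 and ejects 3; 3 enters row 2 and ejects 2; 2 enters row 1 and ejects 1. So w(6) = 1. P is now [[2, 4], [3], [5], [6]].
Step i=5: Q has 5 at row 4, column 1; remove 6 from row 4 of P and reverse-bump: 6 enters row 3 and ejects 5; 5 enters row 2 and ejects 3; 3 enters row 1 and ejects 2. So w(5) = 2. P is now [[3, 4], [5], [6]].
Step i=4: Q has 4 at row 3, column 1; remove 6 from row 3 of P and reverse-bump: 6 enters row 2 and ejects 5; 5 enters row 1 and ejects 4. So w(4) = 4. P is now [[3, 5], [6]].
Step i=3: Q has 3 at row 1, column 2; remove that cell from P, ejecting 5. So w(3) = 5. P is now [[3], [6]].
Step i=2: Q has 2 at row 2, column 1; remove 6 from row 2 of P and reverse-bump: 6 enters row 1 and ejects 3. So w(2) = 3. P is now [[6]].
Step i=1: Q has 1 at row 1, column 1; remove that cell from P, ejecting 6. So w(1) = 6. P is now [].

So w = 6 3 5 4 2 1.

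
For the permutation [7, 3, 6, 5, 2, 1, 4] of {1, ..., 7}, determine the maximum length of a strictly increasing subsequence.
2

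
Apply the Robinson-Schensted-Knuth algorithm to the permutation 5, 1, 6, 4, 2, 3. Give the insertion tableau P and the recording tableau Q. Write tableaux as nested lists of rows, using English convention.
Insert each entry of the permutation into P by Schensted row insertion, recording in Q the position of each new cell.

After inserting 5: P = [[5]].
After inserting 1: P = [[1], [5]].
After inserting 6: P = [[1, 6], [5]].
After inserting 4: P = [[1, 4], [5, 6]].
After inserting 2: P = [[1, 2], [4, 6], [5]].
After inserting 3: P = [[1, 2, 3], [4, 6], [5]].

So P = [[1, 2, 3], [4, 6], [5]], Q = [[1, 3, 6], [2, 4], [5]].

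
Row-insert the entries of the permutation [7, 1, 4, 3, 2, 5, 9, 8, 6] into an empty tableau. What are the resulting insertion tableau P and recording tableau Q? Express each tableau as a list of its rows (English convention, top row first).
P = [[1, 2, 5, 6], [3, 8], [4, 9], [7]], Q = [[1, 3, 6, 7], [2, 8], [4, 9], [5]]

Insert each entry of the permutation into P by Schensted row insertion, recording in Q the position of each new cell.

Insert 7: appended to row 1. P = [[7]].
Insert 1: 1 bumps 7 from row 1; 7 starts row 2. P = [[1], [7]].
Insert 4: appended to row 1. P = [[1, 4], [7]].
Insert 3: 3 bumps 4 from row 1; 4 bumps 7 from row 2; 7 starts row 3. P = [[1, 3], [4], [7]].
Insert 2: 2 bumps 3 from row 1; 3 bumps 4 from row 2; 4 bumps 7 from row 3; 7 starts row 4. P = [[1, 2], [3], [4], [7]].
Insert 5: appended to row 1. P = [[1, 2, 5], [3], [4], [7]].
Insert 9: appended to row 1. P = [[1, 2, 5, 9], [3], [4], [7]].
Insert 8: 8 bumps 9 from row 1; 9 appends to row 2. P = [[1, 2, 5, 8], [3, 9], [4], [7]].
Insert 6: 6 bumps 8 from row 1; 8 bumps 9 from row 2; 9 appends to row 3. P = [[1, 2, 5, 6], [3, 8], [4, 9], [7]].

So P = [[1, 2, 5, 6], [3, 8], [4, 9], [7]], Q = [[1, 3, 6, 7], [2, 8], [4, 9], [5]].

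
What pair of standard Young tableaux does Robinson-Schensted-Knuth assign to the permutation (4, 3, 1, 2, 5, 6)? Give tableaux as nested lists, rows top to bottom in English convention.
Insert each entry of the permutation into P by Schensted row insertion, recording in Q the position of each new cell.

Insert 4: appended to row 1. P = [[4]].
Insert 3: 3 bumps 4 from row 1; 4 starts row 2. P = [[3], [4]].
Insert 1: 1 bumps 3 from row 1; 3 bumps 4 from row 2; 4 starts row 3. P = [[1], [3], [4]].
Insert 2: appended to row 1. P = [[1, 2], [3], [4]].
Insert 5: appended to row 1. P = [[1, 2, 5], [3], [4]].
Insert 6: appended to row 1. P = [[1, 2, 5, 6], [3], [4]].

So P = [[1, 2, 5, 6], [3], [4]], Q = [[1, 4, 5, 6], [2], [3]].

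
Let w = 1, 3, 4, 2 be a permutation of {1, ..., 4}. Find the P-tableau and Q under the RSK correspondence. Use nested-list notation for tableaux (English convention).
P = [[1, 2, 4], [3]], Q = [[1, 2, 3], [4]]

Insert each entry of the permutation into P by Schensted row insertion, recording in Q the position of each new cell.

Insert 1: appended to row 1. P = [[1]].
Insert 3: appended to row 1. P = [[1, 3]].
Insert 4: appended to row 1. P = [[1, 3, 4]].
Insert 2: 2 bumps 3 from row 1; 3 starts row 2. P = [[1, 2, 4], [3]].

So P = [[1, 2, 4], [3]], Q = [[1, 2, 3], [4]].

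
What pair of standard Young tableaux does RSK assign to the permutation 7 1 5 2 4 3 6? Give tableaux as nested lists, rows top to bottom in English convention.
P = [[1, 2, 3, 6], [4], [5], [7]], Q = [[1, 3, 5, 7], [2], [4], [6]]

Insert each entry of the permutation into P by Schensted row insertion, recording in Q the position of each new cell.

Insert 7: appended to row 1. P = [[7]].
Insert 1: 1 bumps 7 from row 1; 7 starts row 2. P = [[1], [7]].
Insert 5: appended to row 1. P = [[1, 5], [7]].
Insert 2: 2 bumps 5 from row 1; 5 bumps 7 from row 2; 7 starts row 3. P = [[1, 2], [5], [7]].
Insert 4: appended to row 1. P = [[1, 2, 4], [5], [7]].
Insert 3: 3 bumps 4 from row 1; 4 bumps 5 from row 2; 5 bumps 7 from row 3; 7 starts row 4. P = [[1, 2, 3], [4], [5], [7]].
Insert 6: appended to row 1. P = [[1, 2, 3, 6], [4], [5], [7]].

So P = [[1, 2, 3, 6], [4], [5], [7]], Q = [[1, 3, 5, 7], [2], [4], [6]].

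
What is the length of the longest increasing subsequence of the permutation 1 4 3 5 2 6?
4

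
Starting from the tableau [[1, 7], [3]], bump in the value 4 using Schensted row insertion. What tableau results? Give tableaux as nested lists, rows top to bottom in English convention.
[[1, 4], [3, 7]]

In row 1, 4 replaces 7 (the leftmost entry greater than 4); 7 is bumped to row 2. 7 is appended to row 2. The new tableau is [[1, 4], [3, 7]].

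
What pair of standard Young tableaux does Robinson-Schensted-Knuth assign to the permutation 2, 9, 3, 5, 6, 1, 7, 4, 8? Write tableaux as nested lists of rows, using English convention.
P = [[1, 3, 4, 6, 7, 8], [2, 5], [9]], Q = [[1, 2, 4, 5, 7, 9], [3, 8], [6]]

Insert each entry of the permutation into P by Schensted row insertion, recording in Q the position of each new cell.

Insert 2: appended to row 1. P = [[2]], Q = [[1]].
Insert 9: appended to row 1. P = [[2, 9]], Q = [[1, 2]].
Insert 3: 3 bumps 9 from row 1; 9 starts row 2. P = [[2, 3], [9]], Q = [[1, 2], [3]].
Insert 5: appended to row 1. P = [[2, 3, 5], [9]], Q = [[1, 2, 4], [3]].
Insert 6: appended to row 1. P = [[2, 3, 5, 6], [9]], Q = [[1, 2, 4, 5], [3]].
Insert 1: 1 bumps 2 from row 1; 2 bumps 9 from row 2; 9 starts row 3. P = [[1, 3, 5, 6], [2], [9]], Q = [[1, 2, 4, 5], [3], [6]].
Insert 7: appended to row 1. P = [[1, 3, 5, 6, 7], [2], [9]], Q = [[1, 2, 4, 5, 7], [3], [6]].
Insert 4: 4 bumps 5 from row 1; 5 appends to row 2. P = [[1, 3, 4, 6, 7], [2, 5], [9]], Q = [[1, 2, 4, 5, 7], [3, 8], [6]].
Insert 8: appended to row 1. P = [[1, 3, 4, 6, 7, 8], [2, 5], [9]], Q = [[1, 2, 4, 5, 7, 9], [3, 8], [6]].

So P = [[1, 3, 4, 6, 7, 8], [2, 5], [9]], Q = [[1, 2, 4, 5, 7, 9], [3, 8], [6]].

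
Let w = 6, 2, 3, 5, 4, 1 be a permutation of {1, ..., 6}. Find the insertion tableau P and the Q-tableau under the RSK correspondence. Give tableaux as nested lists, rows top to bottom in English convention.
P = [[1, 3, 4], [2], [5], [6]], Q = [[1, 3, 4], [2], [5], [6]]

Insert each entry of the permutation into P by Schensted row insertion, recording in Q the position of each new cell.

After inserting 6: P = [[6]].
After inserting 2: P = [[2], [6]].
After inserting 3: P = [[2, 3], [6]].
After inserting 5: P = [[2, 3, 5], [6]].
After inserting 4: P = [[2, 3, 4], [5], [6]].
After inserting 1: P = [[1, 3, 4], [2], [5], [6]].

So P = [[1, 3, 4], [2], [5], [6]], Q = [[1, 3, 4], [2], [5], [6]].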